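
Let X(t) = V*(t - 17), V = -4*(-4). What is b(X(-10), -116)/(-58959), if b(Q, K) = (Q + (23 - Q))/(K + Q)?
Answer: 23/32309532 ≈ 7.1186e-7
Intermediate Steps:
V = 16
X(t) = -272 + 16*t (X(t) = 16*(t - 17) = 16*(-17 + t) = -272 + 16*t)
b(Q, K) = 23/(K + Q)
b(X(-10), -116)/(-58959) = (23/(-116 + (-272 + 16*(-10))))/(-58959) = (23/(-116 + (-272 - 160)))*(-1/58959) = (23/(-116 - 432))*(-1/58959) = (23/(-548))*(-1/58959) = (23*(-1/548))*(-1/58959) = -23/548*(-1/58959) = 23/32309532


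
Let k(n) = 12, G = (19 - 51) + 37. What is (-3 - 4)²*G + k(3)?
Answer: 257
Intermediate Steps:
G = 5 (G = -32 + 37 = 5)
(-3 - 4)²*G + k(3) = (-3 - 4)²*5 + 12 = (-7)²*5 + 12 = 49*5 + 12 = 245 + 12 = 257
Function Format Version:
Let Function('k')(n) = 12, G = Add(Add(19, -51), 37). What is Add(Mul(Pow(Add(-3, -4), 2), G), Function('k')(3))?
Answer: 257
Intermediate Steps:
G = 5 (G = Add(-32, 37) = 5)
Add(Mul(Pow(Add(-3, -4), 2), G), Function('k')(3)) = Add(Mul(Pow(Add(-3, -4), 2), 5), 12) = Add(Mul(Pow(-7, 2), 5), 12) = Add(Mul(49, 5), 12) = Add(245, 12) = 257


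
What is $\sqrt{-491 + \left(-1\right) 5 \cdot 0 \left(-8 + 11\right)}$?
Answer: $i \sqrt{491} \approx 22.159 i$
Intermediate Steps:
$\sqrt{-491 + \left(-1\right) 5 \cdot 0 \left(-8 + 11\right)} = \sqrt{-491 + \left(-5\right) 0 \cdot 3} = \sqrt{-491 + 0 \cdot 3} = \sqrt{-491 + 0} = \sqrt{-491} = i \sqrt{491}$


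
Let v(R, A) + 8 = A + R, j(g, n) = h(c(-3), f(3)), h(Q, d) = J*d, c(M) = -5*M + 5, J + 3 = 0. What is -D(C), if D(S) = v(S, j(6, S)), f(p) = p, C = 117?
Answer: -100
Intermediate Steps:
J = -3 (J = -3 + 0 = -3)
c(M) = 5 - 5*M
h(Q, d) = -3*d
j(g, n) = -9 (j(g, n) = -3*3 = -9)
v(R, A) = -8 + A + R (v(R, A) = -8 + (A + R) = -8 + A + R)
D(S) = -17 + S (D(S) = -8 - 9 + S = -17 + S)
-D(C) = -(-17 + 117) = -1*100 = -100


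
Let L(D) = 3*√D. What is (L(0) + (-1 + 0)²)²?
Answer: 1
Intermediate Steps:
(L(0) + (-1 + 0)²)² = (3*√0 + (-1 + 0)²)² = (3*0 + (-1)²)² = (0 + 1)² = 1² = 1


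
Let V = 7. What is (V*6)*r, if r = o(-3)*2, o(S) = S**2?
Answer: 756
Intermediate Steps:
r = 18 (r = (-3)**2*2 = 9*2 = 18)
(V*6)*r = (7*6)*18 = 42*18 = 756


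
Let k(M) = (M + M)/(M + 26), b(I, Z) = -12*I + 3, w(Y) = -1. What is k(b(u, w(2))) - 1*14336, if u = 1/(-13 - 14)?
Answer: -3798978/265 ≈ -14336.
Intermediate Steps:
u = -1/27 (u = 1/(-27) = -1/27 ≈ -0.037037)
b(I, Z) = 3 - 12*I
k(M) = 2*M/(26 + M) (k(M) = (2*M)/(26 + M) = 2*M/(26 + M))
k(b(u, w(2))) - 1*14336 = 2*(3 - 12*(-1/27))/(26 + (3 - 12*(-1/27))) - 1*14336 = 2*(3 + 4/9)/(26 + (3 + 4/9)) - 14336 = 2*(31/9)/(26 + 31/9) - 14336 = 2*(31/9)/(265/9) - 14336 = 2*(31/9)*(9/265) - 14336 = 62/265 - 14336 = -3798978/265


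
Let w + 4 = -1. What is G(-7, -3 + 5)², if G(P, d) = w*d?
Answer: 100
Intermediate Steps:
w = -5 (w = -4 - 1 = -5)
G(P, d) = -5*d
G(-7, -3 + 5)² = (-5*(-3 + 5))² = (-5*2)² = (-10)² = 100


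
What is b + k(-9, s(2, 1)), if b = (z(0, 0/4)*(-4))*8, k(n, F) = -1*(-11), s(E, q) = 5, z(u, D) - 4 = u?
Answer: -117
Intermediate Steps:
z(u, D) = 4 + u
k(n, F) = 11
b = -128 (b = ((4 + 0)*(-4))*8 = (4*(-4))*8 = -16*8 = -128)
b + k(-9, s(2, 1)) = -128 + 11 = -117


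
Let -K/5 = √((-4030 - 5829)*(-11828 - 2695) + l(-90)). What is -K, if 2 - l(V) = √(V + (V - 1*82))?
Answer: 5*√(143182259 - I*√262) ≈ 59829.0 - 0.0033818*I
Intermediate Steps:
l(V) = 2 - √(-82 + 2*V) (l(V) = 2 - √(V + (V - 1*82)) = 2 - √(V + (V - 82)) = 2 - √(V + (-82 + V)) = 2 - √(-82 + 2*V))
K = -5*√(143182259 - I*√262) (K = -5*√((-4030 - 5829)*(-11828 - 2695) + (2 - √(-82 + 2*(-90)))) = -5*√(-9859*(-14523) + (2 - √(-82 - 180))) = -5*√(143182257 + (2 - √(-262))) = -5*√(143182257 + (2 - I*√262)) = -5*√(143182259 - I*√262) ≈ -59829.0 + 0.0033818*I)
-K = -(-5)*√(143182259 - I*√262) = 5*√(143182259 - I*√262)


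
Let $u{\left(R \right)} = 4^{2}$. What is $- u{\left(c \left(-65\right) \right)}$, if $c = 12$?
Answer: $-16$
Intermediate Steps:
$u{\left(R \right)} = 16$
$- u{\left(c \left(-65\right) \right)} = \left(-1\right) 16 = -16$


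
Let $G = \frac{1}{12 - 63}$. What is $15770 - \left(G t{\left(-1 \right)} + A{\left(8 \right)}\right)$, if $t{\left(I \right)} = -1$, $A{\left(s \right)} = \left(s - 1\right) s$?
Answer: $\frac{801413}{51} \approx 15714.0$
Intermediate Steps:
$G = - \frac{1}{51}$ ($G = \frac{1}{-51} = - \frac{1}{51} \approx -0.019608$)
$A{\left(s \right)} = s \left(-1 + s\right)$ ($A{\left(s \right)} = \left(-1 + s\right) s = s \left(-1 + s\right)$)
$15770 - \left(G t{\left(-1 \right)} + A{\left(8 \right)}\right) = 15770 - \left(\left(- \frac{1}{51}\right) \left(-1\right) + 8 \left(-1 + 8\right)\right) = 15770 - \left(\frac{1}{51} + 8 \cdot 7\right) = 15770 - \left(\frac{1}{51} + 56\right) = 15770 - \frac{2857}{51} = \frac{801413}{51}$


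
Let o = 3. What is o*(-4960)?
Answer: -14880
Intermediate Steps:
o*(-4960) = 3*(-4960) = -14880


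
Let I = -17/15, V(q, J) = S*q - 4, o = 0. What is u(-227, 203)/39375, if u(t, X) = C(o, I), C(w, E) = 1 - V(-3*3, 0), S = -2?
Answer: -13/39375 ≈ -0.00033016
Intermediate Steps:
V(q, J) = -4 - 2*q (V(q, J) = -2*q - 4 = -4 - 2*q)
I = -17/15 (I = -17*1/15 = -17/15 ≈ -1.1333)
C(w, E) = -13 (C(w, E) = 1 - (-4 - (-6)*3) = 1 - (-4 - 2*(-9)) = 1 - (-4 + 18) = 1 - 1*14 = 1 - 14 = -13)
u(t, X) = -13
u(-227, 203)/39375 = -13/39375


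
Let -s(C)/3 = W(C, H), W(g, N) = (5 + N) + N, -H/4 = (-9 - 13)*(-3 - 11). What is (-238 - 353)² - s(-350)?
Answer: 341904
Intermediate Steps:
H = -1232 (H = -4*(-9 - 13)*(-3 - 11) = -(-88)*(-14) = -4*308 = -1232)
W(g, N) = 5 + 2*N
s(C) = 7377 (s(C) = -3*(5 + 2*(-1232)) = -3*(5 - 2464) = -3*(-2459) = 7377)
(-238 - 353)² - s(-350) = (-238 - 353)² - 1*7377 = (-591)² - 7377 = 349281 - 7377 = 341904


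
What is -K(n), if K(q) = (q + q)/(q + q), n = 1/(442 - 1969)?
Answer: -1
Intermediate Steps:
n = -1/1527 (n = 1/(-1527) = -1/1527 ≈ -0.00065488)
K(q) = 1 (K(q) = (2*q)/((2*q)) = (2*q)*(1/(2*q)) = 1)
-K(n) = -1*1 = -1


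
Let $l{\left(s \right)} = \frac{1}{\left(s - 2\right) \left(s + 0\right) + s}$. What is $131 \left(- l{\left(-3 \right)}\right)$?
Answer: $- \frac{131}{12} \approx -10.917$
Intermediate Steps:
$l{\left(s \right)} = \frac{1}{s + s \left(-2 + s\right)}$ ($l{\left(s \right)} = \frac{1}{\left(-2 + s\right) s + s} = \frac{1}{s \left(-2 + s\right) + s} = \frac{1}{s + s \left(-2 + s\right)}$)
$131 \left(- l{\left(-3 \right)}\right) = 131 \left(- \frac{1}{\left(-3\right) \left(-1 - 3\right)}\right) = 131 \left(- \frac{-1}{3 \left(-4\right)}\right) = 131 \left(- \frac{\left(-1\right) \left(-1\right)}{3 \cdot 4}\right) = 131 \left(\left(-1\right) \frac{1}{12}\right) = 131 \left(- \frac{1}{12}\right) = - \frac{131}{12}$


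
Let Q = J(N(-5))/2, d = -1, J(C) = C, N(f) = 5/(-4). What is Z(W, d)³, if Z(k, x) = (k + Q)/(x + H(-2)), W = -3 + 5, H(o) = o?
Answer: -1331/13824 ≈ -0.096282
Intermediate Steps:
W = 2
N(f) = -5/4 (N(f) = 5*(-¼) = -5/4)
Q = -5/8 (Q = -5/4/2 = -5/4*½ = -5/8 ≈ -0.62500)
Z(k, x) = (-5/8 + k)/(-2 + x) (Z(k, x) = (k - 5/8)/(x - 2) = (-5/8 + k)/(-2 + x))
Z(W, d)³ = ((-5/8 + 2)/(-2 - 1))³ = ((11/8)/(-3))³ = (-⅓*11/8)³ = (-11/24)³ = -1331/13824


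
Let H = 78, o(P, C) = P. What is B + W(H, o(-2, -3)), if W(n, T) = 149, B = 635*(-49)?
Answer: -30966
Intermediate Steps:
B = -31115
B + W(H, o(-2, -3)) = -31115 + 149 = -30966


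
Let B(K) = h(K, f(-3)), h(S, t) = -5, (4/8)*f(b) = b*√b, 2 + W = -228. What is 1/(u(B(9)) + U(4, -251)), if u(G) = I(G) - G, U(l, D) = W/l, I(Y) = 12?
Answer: -2/81 ≈ -0.024691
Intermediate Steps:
W = -230 (W = -2 - 228 = -230)
f(b) = 2*b^(3/2) (f(b) = 2*(b*√b) = 2*b^(3/2))
U(l, D) = -230/l
B(K) = -5
u(G) = 12 - G
1/(u(B(9)) + U(4, -251)) = 1/((12 - 1*(-5)) - 230/4) = 1/((12 + 5) - 230*¼) = 1/(17 - 115/2) = 1/(-81/2) = -2/81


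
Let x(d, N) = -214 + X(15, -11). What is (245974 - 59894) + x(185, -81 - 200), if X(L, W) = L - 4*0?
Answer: 185881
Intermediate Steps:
X(L, W) = L (X(L, W) = L + 0 = L)
x(d, N) = -199 (x(d, N) = -214 + 15 = -199)
(245974 - 59894) + x(185, -81 - 200) = (245974 - 59894) - 199 = 186080 - 199 = 185881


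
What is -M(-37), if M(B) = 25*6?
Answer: -150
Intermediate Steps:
M(B) = 150
-M(-37) = -1*150 = -150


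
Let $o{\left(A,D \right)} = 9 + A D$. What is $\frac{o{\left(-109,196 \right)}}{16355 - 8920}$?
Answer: $- \frac{4271}{1487} \approx -2.8722$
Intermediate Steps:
$\frac{o{\left(-109,196 \right)}}{16355 - 8920} = \frac{9 - 21364}{16355 - 8920} = - \frac{21355}{7435} = \left(-21355\right) \frac{1}{7435} = - \frac{4271}{1487}$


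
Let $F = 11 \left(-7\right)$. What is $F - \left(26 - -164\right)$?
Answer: $-267$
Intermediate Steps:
$F = -77$
$F - \left(26 - -164\right) = -77 - \left(26 - -164\right) = -77 - \left(26 + 164\right) = -77 - 190 = -267$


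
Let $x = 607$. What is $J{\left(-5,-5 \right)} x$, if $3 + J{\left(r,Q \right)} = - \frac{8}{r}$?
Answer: $- \frac{4249}{5} \approx -849.8$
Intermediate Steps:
$J{\left(r,Q \right)} = -3 - \frac{8}{r}$
$J{\left(-5,-5 \right)} x = \left(-3 - \frac{8}{-5}\right) 607 = \left(-3 - - \frac{8}{5}\right) 607 = \left(-3 + \frac{8}{5}\right) 607 = \left(- \frac{7}{5}\right) 607 = - \frac{4249}{5}$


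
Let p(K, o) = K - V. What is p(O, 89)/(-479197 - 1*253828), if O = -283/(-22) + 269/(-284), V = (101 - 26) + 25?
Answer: 275173/2289970100 ≈ 0.00012016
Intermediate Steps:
V = 100 (V = 75 + 25 = 100)
O = 37227/3124 (O = -283*(-1/22) + 269*(-1/284) = 283/22 - 269/284 = 37227/3124 ≈ 11.916)
p(K, o) = -100 + K (p(K, o) = K - 1*100 = K - 100 = -100 + K)
p(O, 89)/(-479197 - 1*253828) = (-100 + 37227/3124)/(-479197 - 1*253828) = -275173/(3124*(-479197 - 253828)) = -275173/3124/(-733025) = -275173/3124*(-1/733025) = 275173/2289970100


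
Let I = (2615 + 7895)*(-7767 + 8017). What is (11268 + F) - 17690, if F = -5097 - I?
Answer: -2639019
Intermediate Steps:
I = 2627500 (I = 10510*250 = 2627500)
F = -2632597 (F = -5097 - 1*2627500 = -5097 - 2627500 = -2632597)
(11268 + F) - 17690 = (11268 - 2632597) - 17690 = -2621329 - 17690 = -2639019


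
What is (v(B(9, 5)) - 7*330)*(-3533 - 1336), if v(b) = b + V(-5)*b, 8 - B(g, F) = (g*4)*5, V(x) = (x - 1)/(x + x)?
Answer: 62936694/5 ≈ 1.2587e+7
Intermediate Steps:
V(x) = (-1 + x)/(2*x) (V(x) = (-1 + x)/((2*x)) = (-1 + x)*(1/(2*x)) = (-1 + x)/(2*x))
B(g, F) = 8 - 20*g (B(g, F) = 8 - g*4*5 = 8 - 4*g*5 = 8 - 20*g)
v(b) = 8*b/5 (v(b) = b + ((½)*(-1 - 5)/(-5))*b = b + ((½)*(-⅕)*(-6))*b = b + 3*b/5 = 8*b/5)
(v(B(9, 5)) - 7*330)*(-3533 - 1336) = (8*(8 - 20*9)/5 - 7*330)*(-3533 - 1336) = (8*(8 - 180)/5 - 2310)*(-4869) = ((8/5)*(-172) - 2310)*(-4869) = (-1376/5 - 2310)*(-4869) = -12926/5*(-4869) = 62936694/5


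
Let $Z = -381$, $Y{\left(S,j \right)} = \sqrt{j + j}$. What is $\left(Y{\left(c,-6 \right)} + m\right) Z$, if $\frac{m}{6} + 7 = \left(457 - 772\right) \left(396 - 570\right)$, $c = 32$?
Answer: $-125279658 - 762 i \sqrt{3} \approx -1.2528 \cdot 10^{8} - 1319.8 i$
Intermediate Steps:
$Y{\left(S,j \right)} = \sqrt{2} \sqrt{j}$ ($Y{\left(S,j \right)} = \sqrt{2 j} = \sqrt{2} \sqrt{j}$)
$m = 328818$ ($m = -42 + 6 \left(457 - 772\right) \left(396 - 570\right) = -42 + 6 \left(\left(-315\right) \left(-174\right)\right) = -42 + 6 \cdot 54810 = -42 + 328860 = 328818$)
$\left(Y{\left(c,-6 \right)} + m\right) Z = \left(\sqrt{2} \sqrt{-6} + 328818\right) \left(-381\right) = \left(\sqrt{2} i \sqrt{6} + 328818\right) \left(-381\right) = \left(2 i \sqrt{3} + 328818\right) \left(-381\right) = \left(328818 + 2 i \sqrt{3}\right) \left(-381\right) = -125279658 - 762 i \sqrt{3}$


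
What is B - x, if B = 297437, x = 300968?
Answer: -3531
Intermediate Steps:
B - x = 297437 - 1*300968 = 297437 - 300968 = -3531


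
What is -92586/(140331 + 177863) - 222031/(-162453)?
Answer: 27804029278/25845784941 ≈ 1.0758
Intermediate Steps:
-92586/(140331 + 177863) - 222031/(-162453) = -92586/318194 - 222031*(-1/162453) = -92586*1/318194 + 222031/162453 = -46293/159097 + 222031/162453 = 27804029278/25845784941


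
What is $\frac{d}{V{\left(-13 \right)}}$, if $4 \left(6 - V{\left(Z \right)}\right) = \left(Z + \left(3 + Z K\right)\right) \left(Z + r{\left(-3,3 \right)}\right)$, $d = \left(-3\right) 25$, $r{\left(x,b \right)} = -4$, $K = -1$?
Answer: $-4$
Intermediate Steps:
$d = -75$
$V{\left(Z \right)} = 9 - \frac{3 Z}{4}$ ($V{\left(Z \right)} = 6 - \frac{\left(Z + \left(3 + Z \left(-1\right)\right)\right) \left(Z - 4\right)}{4} = 6 - \frac{\left(Z - \left(-3 + Z\right)\right) \left(-4 + Z\right)}{4} = 6 - \frac{3 \left(-4 + Z\right)}{4} = 6 - \frac{-12 + 3 Z}{4} = 6 - \left(-3 + \frac{3 Z}{4}\right) = 9 - \frac{3 Z}{4}$)
$\frac{d}{V{\left(-13 \right)}} = - \frac{75}{9 - - \frac{39}{4}} = - \frac{75}{9 + \frac{39}{4}} = - \frac{75}{\frac{75}{4}} = \left(-75\right) \frac{4}{75} = -4$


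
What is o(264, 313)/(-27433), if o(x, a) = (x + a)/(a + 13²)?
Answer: -577/13222706 ≈ -4.3637e-5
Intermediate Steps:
o(x, a) = (a + x)/(169 + a) (o(x, a) = (a + x)/(a + 169) = (a + x)/(169 + a))
o(264, 313)/(-27433) = ((313 + 264)/(169 + 313))/(-27433) = (577/482)*(-1/27433) = -577/13222706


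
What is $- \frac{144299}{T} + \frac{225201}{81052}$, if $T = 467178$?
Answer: $\frac{46756615115}{18932855628} \approx 2.4696$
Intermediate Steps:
$- \frac{144299}{T} + \frac{225201}{81052} = - \frac{144299}{467178} + \frac{225201}{81052} = \frac{46756615115}{18932855628}$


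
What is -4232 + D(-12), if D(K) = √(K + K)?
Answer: -4232 + 2*I*√6 ≈ -4232.0 + 4.899*I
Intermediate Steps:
D(K) = √2*√K (D(K) = √(2*K) = √2*√K)
-4232 + D(-12) = -4232 + √2*√(-12) = -4232 + √2*(2*I*√3) = -4232 + 2*I*√6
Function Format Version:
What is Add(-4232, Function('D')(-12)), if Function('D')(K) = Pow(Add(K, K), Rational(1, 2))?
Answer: Add(-4232, Mul(2, I, Pow(6, Rational(1, 2)))) ≈ Add(-4232.0, Mul(4.8990, I))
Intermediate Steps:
Function('D')(K) = Mul(Pow(2, Rational(1, 2)), Pow(K, Rational(1, 2))) (Function('D')(K) = Pow(Mul(2, K), Rational(1, 2)) = Mul(Pow(2, Rational(1, 2)), Pow(K, Rational(1, 2))))
Add(-4232, Function('D')(-12)) = Add(-4232, Mul(Pow(2, Rational(1, 2)), Pow(-12, Rational(1, 2)))) = Add(-4232, Mul(Pow(2, Rational(1, 2)), Mul(2, I, Pow(3, Rational(1, 2))))) = Add(-4232, Mul(2, I, Pow(6, Rational(1, 2))))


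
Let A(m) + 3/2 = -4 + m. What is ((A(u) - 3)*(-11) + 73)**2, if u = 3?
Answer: 71289/4 ≈ 17822.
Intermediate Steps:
A(m) = -11/2 + m (A(m) = -3/2 + (-4 + m) = -11/2 + m)
((A(u) - 3)*(-11) + 73)**2 = (((-11/2 + 3) - 3)*(-11) + 73)**2 = ((-5/2 - 3)*(-11) + 73)**2 = (-11/2*(-11) + 73)**2 = (121/2 + 73)**2 = (267/2)**2 = 71289/4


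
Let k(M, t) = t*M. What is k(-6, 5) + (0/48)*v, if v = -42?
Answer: -30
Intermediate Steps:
k(M, t) = M*t
k(-6, 5) + (0/48)*v = -6*5 + (0/48)*(-42) = -30 + (0*(1/48))*(-42) = -30 + 0*(-42) = -30 + 0 = -30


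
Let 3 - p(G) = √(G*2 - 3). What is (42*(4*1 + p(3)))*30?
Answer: 8820 - 1260*√3 ≈ 6637.6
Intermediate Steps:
p(G) = 3 - √(-3 + 2*G) (p(G) = 3 - √(G*2 - 3) = 3 - √(2*G - 3) = 3 - √(-3 + 2*G))
(42*(4*1 + p(3)))*30 = (42*(4*1 + (3 - √(-3 + 2*3))))*30 = (42*(4 + (3 - √(-3 + 6))))*30 = (42*(4 + (3 - √3)))*30 = (42*(7 - √3))*30 = (294 - 42*√3)*30 = 8820 - 1260*√3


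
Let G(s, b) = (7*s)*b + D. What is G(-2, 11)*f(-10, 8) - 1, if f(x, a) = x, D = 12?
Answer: 1419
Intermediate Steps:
G(s, b) = 12 + 7*b*s (G(s, b) = (7*s)*b + 12 = 7*b*s + 12 = 12 + 7*b*s)
G(-2, 11)*f(-10, 8) - 1 = (12 + 7*11*(-2))*(-10) - 1 = (12 - 154)*(-10) - 1 = -142*(-10) - 1 = 1420 - 1 = 1419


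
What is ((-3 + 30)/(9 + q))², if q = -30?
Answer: 81/49 ≈ 1.6531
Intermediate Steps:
((-3 + 30)/(9 + q))² = ((-3 + 30)/(9 - 30))² = (27/(-21))² = (27*(-1/21))² = (-9/7)² = 81/49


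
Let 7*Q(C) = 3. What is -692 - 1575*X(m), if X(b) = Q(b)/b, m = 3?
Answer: -917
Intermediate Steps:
Q(C) = 3/7 (Q(C) = (⅐)*3 = 3/7)
X(b) = 3/(7*b)
-692 - 1575*X(m) = -692 - 675/3 = -692 - 1575*⅐ = -692 - 225 = -917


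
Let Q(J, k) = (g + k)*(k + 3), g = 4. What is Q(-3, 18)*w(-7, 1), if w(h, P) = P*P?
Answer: 462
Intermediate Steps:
Q(J, k) = (3 + k)*(4 + k) (Q(J, k) = (4 + k)*(k + 3) = (4 + k)*(3 + k) = (3 + k)*(4 + k))
w(h, P) = P²
Q(-3, 18)*w(-7, 1) = (12 + 18² + 7*18)*1² = (12 + 324 + 126)*1 = 462*1 = 462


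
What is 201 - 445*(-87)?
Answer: 38916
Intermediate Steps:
201 - 445*(-87) = 201 + 38715 = 38916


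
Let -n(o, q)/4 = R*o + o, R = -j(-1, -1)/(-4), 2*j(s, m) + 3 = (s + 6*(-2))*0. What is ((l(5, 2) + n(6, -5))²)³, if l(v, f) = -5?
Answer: 64000000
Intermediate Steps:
j(s, m) = -3/2 (j(s, m) = -3/2 + ((s + 6*(-2))*0)/2 = -3/2 + ((s - 12)*0)/2 = -3/2 + ((-12 + s)*0)/2 = -3/2 + (½)*0 = -3/2 + 0 = -3/2)
R = -3/8 (R = -1*(-3/2)/(-4) = (3/2)*(-¼) = -3/8 ≈ -0.37500)
n(o, q) = -5*o/2 (n(o, q) = -4*(-3*o/8 + o) = -5*o/2)
((l(5, 2) + n(6, -5))²)³ = ((-5 - 5/2*6)²)³ = ((-5 - 15)²)³ = ((-20)²)³ = 400³ = 64000000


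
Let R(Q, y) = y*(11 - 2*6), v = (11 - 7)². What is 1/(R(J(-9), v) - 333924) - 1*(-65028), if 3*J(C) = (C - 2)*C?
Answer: 21715450319/333940 ≈ 65028.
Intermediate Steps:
J(C) = C*(-2 + C)/3 (J(C) = ((C - 2)*C)/3 = ((-2 + C)*C)/3 = (C*(-2 + C))/3 = C*(-2 + C)/3)
v = 16 (v = 4² = 16)
R(Q, y) = -y (R(Q, y) = y*(11 - 12) = y*(-1) = -y)
1/(R(J(-9), v) - 333924) - 1*(-65028) = 1/(-1*16 - 333924) - 1*(-65028) = 1/(-16 - 333924) + 65028 = 1/(-333940) + 65028 = -1/333940 + 65028 = 21715450319/333940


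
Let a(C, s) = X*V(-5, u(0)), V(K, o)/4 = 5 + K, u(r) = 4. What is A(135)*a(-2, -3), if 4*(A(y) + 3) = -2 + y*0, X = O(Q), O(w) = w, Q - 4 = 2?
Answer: 0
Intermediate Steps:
Q = 6 (Q = 4 + 2 = 6)
V(K, o) = 20 + 4*K (V(K, o) = 4*(5 + K) = 20 + 4*K)
X = 6
a(C, s) = 0 (a(C, s) = 6*(20 + 4*(-5)) = 6*(20 - 20) = 6*0 = 0)
A(y) = -7/2 (A(y) = -3 + (-2 + y*0)/4 = -3 + (-2 + 0)/4 = -3 + (¼)*(-2) = -3 - ½ = -7/2)
A(135)*a(-2, -3) = -7/2*0 = 0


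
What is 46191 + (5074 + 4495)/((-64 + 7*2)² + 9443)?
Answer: 551668682/11943 ≈ 46192.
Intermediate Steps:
46191 + (5074 + 4495)/((-64 + 7*2)² + 9443) = 46191 + 9569/((-64 + 14)² + 9443) = 46191 + 9569/((-50)² + 9443) = 46191 + 9569/(2500 + 9443) = 46191 + 9569/11943 = 551668682/11943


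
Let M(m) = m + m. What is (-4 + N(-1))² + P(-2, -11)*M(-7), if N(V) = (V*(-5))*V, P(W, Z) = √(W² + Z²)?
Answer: 81 - 70*√5 ≈ -75.525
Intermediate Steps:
M(m) = 2*m
N(V) = -5*V² (N(V) = (-5*V)*V = -5*V²)
(-4 + N(-1))² + P(-2, -11)*M(-7) = (-4 - 5*(-1)²)² + √((-2)² + (-11)²)*(2*(-7)) = (-4 - 5*1)² + √(4 + 121)*(-14) = (-4 - 5)² + √125*(-14) = (-9)² + (5*√5)*(-14) = 81 - 70*√5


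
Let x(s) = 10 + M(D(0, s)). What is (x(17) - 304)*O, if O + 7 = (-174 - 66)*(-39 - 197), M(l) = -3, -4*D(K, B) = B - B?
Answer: -16820001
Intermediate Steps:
D(K, B) = 0 (D(K, B) = -(B - B)/4 = -¼*0 = 0)
O = 56633 (O = -7 + (-174 - 66)*(-39 - 197) = -7 - 240*(-236) = -7 + 56640 = 56633)
x(s) = 7 (x(s) = 10 - 3 = 7)
(x(17) - 304)*O = (7 - 304)*56633 = -297*56633 = -16820001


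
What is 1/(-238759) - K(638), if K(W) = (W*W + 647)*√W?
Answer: -1/238759 - 407691*√638 ≈ -1.0298e+7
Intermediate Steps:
K(W) = √W*(647 + W²) (K(W) = (W² + 647)*√W = (647 + W²)*√W = √W*(647 + W²))
1/(-238759) - K(638) = 1/(-238759) - √638*(647 + 638²) = -1/238759 - √638*(647 + 407044) = -1/238759 - √638*407691 = -1/238759 - 407691*√638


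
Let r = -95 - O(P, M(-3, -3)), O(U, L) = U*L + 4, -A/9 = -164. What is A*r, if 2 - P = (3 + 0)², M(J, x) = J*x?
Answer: -53136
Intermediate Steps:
P = -7 (P = 2 - (3 + 0)² = 2 - 1*3² = 2 - 1*9 = 2 - 9 = -7)
A = 1476 (A = -9*(-164) = 1476)
O(U, L) = 4 + L*U (O(U, L) = L*U + 4 = 4 + L*U)
r = -36 (r = -95 - (4 - 3*(-3)*(-7)) = -95 - (4 + 9*(-7)) = -95 - (4 - 63) = -95 - 1*(-59) = -95 + 59 = -36)
A*r = 1476*(-36) = -53136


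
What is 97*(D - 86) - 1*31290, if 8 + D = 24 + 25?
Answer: -35655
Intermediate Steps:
D = 41 (D = -8 + (24 + 25) = -8 + 49 = 41)
97*(D - 86) - 1*31290 = 97*(41 - 86) - 1*31290 = 97*(-45) - 31290 = -4365 - 31290 = -35655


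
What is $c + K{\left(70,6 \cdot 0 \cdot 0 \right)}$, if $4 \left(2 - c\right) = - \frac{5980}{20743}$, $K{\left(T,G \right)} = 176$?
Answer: $\frac{3693749}{20743} \approx 178.07$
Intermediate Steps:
$c = \frac{42981}{20743}$ ($c = 2 - \frac{\left(-5980\right) \frac{1}{20743}}{4} = 2 - - \frac{1495}{20743} = 2 + \frac{1495}{20743} = \frac{42981}{20743} \approx 2.0721$)
$c + K{\left(70,6 \cdot 0 \cdot 0 \right)} = \frac{42981}{20743} + 176 = \frac{3693749}{20743}$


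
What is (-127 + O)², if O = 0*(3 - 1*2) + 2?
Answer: 15625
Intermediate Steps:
O = 2 (O = 0*(3 - 2) + 2 = 0*1 + 2 = 0 + 2 = 2)
(-127 + O)² = (-127 + 2)² = (-125)² = 15625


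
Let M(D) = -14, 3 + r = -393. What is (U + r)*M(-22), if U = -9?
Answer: 5670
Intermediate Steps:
r = -396 (r = -3 - 393 = -396)
(U + r)*M(-22) = (-9 - 396)*(-14) = -405*(-14) = 5670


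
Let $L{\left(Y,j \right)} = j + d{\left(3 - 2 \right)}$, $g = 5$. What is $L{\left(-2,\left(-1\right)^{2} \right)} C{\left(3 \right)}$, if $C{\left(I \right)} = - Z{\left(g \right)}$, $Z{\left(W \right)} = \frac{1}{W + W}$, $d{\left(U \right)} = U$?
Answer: $- \frac{1}{5} \approx -0.2$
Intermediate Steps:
$Z{\left(W \right)} = \frac{1}{2 W}$
$L{\left(Y,j \right)} = 1 + j$ ($L{\left(Y,j \right)} = j + \left(3 - 2\right) = j + 1 = 1 + j$)
$C{\left(I \right)} = - \frac{1}{10}$ ($C{\left(I \right)} = - \frac{1}{2 \cdot 5} = \left(-1\right) \frac{1}{10} = - \frac{1}{10}$)
$L{\left(-2,\left(-1\right)^{2} \right)} C{\left(3 \right)} = \left(1 + \left(-1\right)^{2}\right) \left(- \frac{1}{10}\right) = \left(1 + 1\right) \left(- \frac{1}{10}\right) = 2 \left(- \frac{1}{10}\right) = - \frac{1}{5}$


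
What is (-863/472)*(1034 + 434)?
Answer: -316721/118 ≈ -2684.1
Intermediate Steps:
(-863/472)*(1034 + 434) = -863*1/472*1468 = -863/472*1468 = -316721/118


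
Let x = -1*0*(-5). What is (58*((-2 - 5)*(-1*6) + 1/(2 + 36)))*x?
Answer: 0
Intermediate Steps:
x = 0 (x = 0*(-5) = 0)
(58*((-2 - 5)*(-1*6) + 1/(2 + 36)))*x = (58*((-2 - 5)*(-1*6) + 1/(2 + 36)))*0 = (58*(-7*(-6) + 1/38))*0 = (58*(42 + 1/38))*0 = (58*(1597/38))*0 = (46313/19)*0 = 0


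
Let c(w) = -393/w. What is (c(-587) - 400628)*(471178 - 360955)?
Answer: -25920949248189/587 ≈ -4.4158e+10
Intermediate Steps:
(c(-587) - 400628)*(471178 - 360955) = (-393/(-587) - 400628)*(471178 - 360955) = (-393*(-1/587) - 400628)*110223 = (393/587 - 400628)*110223 = -235168243/587*110223 = -25920949248189/587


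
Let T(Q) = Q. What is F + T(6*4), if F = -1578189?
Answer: -1578165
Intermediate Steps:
F + T(6*4) = -1578189 + 6*4 = -1578189 + 24 = -1578165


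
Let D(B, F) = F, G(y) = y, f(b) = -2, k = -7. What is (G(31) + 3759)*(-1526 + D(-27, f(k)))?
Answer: -5791120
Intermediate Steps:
(G(31) + 3759)*(-1526 + D(-27, f(k))) = (31 + 3759)*(-1526 - 2) = 3790*(-1528) = -5791120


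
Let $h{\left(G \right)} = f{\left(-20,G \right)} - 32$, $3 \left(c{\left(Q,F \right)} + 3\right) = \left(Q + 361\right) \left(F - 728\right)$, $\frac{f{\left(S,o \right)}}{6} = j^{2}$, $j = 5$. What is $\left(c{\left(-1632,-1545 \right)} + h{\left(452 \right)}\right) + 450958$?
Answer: $\frac{4242202}{3} \approx 1.4141 \cdot 10^{6}$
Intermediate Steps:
$f{\left(S,o \right)} = 150$ ($f{\left(S,o \right)} = 6 \cdot 5^{2} = 6 \cdot 25 = 150$)
$c{\left(Q,F \right)} = -3 + \frac{\left(-728 + F\right) \left(361 + Q\right)}{3}$ ($c{\left(Q,F \right)} = -3 + \frac{\left(Q + 361\right) \left(F - 728\right)}{3} = -3 + \frac{\left(361 + Q\right) \left(-728 + F\right)}{3} = -3 + \frac{\left(-728 + F\right) \left(361 + Q\right)}{3}$)
$h{\left(G \right)} = 118$ ($h{\left(G \right)} = 150 - 32 = 118$)
$\left(c{\left(-1632,-1545 \right)} + h{\left(452 \right)}\right) + 450958 = \left(\left(- \frac{262817}{3} - -396032 + \frac{361}{3} \left(-1545\right) + \frac{1}{3} \left(-1545\right) \left(-1632\right)\right) + 118\right) + 450958 = \left(\left(- \frac{262817}{3} + 396032 - 185915 + 840480\right) + 118\right) + 450958 = \left(\frac{2888974}{3} + 118\right) + 450958 = \frac{2889328}{3} + 450958 = \frac{4242202}{3}$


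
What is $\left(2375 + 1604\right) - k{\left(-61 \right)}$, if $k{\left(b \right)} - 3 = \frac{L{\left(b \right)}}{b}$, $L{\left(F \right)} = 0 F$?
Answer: $3976$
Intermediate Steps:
$L{\left(F \right)} = 0$
$k{\left(b \right)} = 3$ ($k{\left(b \right)} = 3 + \frac{0}{b} = 3 + 0 = 3$)
$\left(2375 + 1604\right) - k{\left(-61 \right)} = \left(2375 + 1604\right) - 3 = 3979 - 3 = 3976$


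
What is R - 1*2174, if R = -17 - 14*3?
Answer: -2233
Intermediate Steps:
R = -59 (R = -17 - 42 = -59)
R - 1*2174 = -59 - 1*2174 = -59 - 2174 = -2233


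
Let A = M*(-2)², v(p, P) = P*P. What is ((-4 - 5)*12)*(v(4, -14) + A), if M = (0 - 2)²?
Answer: -22896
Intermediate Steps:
M = 4 (M = (-2)² = 4)
v(p, P) = P²
A = 16 (A = 4*(-2)² = 4*4 = 16)
((-4 - 5)*12)*(v(4, -14) + A) = ((-4 - 5)*12)*((-14)² + 16) = (-9*12)*(196 + 16) = -108*212 = -22896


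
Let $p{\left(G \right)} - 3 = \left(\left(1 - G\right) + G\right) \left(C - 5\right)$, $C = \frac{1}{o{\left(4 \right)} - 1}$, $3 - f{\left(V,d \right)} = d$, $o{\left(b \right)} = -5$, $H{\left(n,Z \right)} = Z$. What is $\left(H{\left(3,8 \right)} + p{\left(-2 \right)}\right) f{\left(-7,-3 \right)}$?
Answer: $35$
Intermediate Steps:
$f{\left(V,d \right)} = 3 - d$
$C = - \frac{1}{6}$ ($C = \frac{1}{-5 - 1} = \frac{1}{-6} = - \frac{1}{6} \approx -0.16667$)
$p{\left(G \right)} = - \frac{13}{6}$ ($p{\left(G \right)} = 3 + \left(\left(1 - G\right) + G\right) \left(- \frac{1}{6} - 5\right) = 3 + 1 \left(- \frac{31}{6}\right) = 3 - \frac{31}{6} = - \frac{13}{6}$)
$\left(H{\left(3,8 \right)} + p{\left(-2 \right)}\right) f{\left(-7,-3 \right)} = \left(8 - \frac{13}{6}\right) \left(3 - -3\right) = \frac{35 \left(3 + 3\right)}{6} = \frac{35}{6} \cdot 6 = 35$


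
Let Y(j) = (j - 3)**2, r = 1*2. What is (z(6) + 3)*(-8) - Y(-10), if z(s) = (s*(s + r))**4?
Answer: -42467521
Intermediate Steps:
r = 2
Y(j) = (-3 + j)**2
z(s) = s**4*(2 + s)**4 (z(s) = (s*(s + 2))**4 = (s*(2 + s))**4 = s**4*(2 + s)**4)
(z(6) + 3)*(-8) - Y(-10) = (6**4*(2 + 6)**4 + 3)*(-8) - (-3 - 10)**2 = (1296*8**4 + 3)*(-8) - 1*(-13)**2 = (1296*4096 + 3)*(-8) - 1*169 = (5308416 + 3)*(-8) - 169 = 5308419*(-8) - 169 = -42467352 - 169 = -42467521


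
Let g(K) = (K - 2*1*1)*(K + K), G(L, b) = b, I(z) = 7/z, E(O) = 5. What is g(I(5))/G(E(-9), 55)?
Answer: -42/1375 ≈ -0.030545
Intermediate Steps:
g(K) = 2*K*(-2 + K) (g(K) = (K - 2*1)*(2*K) = (K - 2)*(2*K) = (-2 + K)*(2*K) = 2*K*(-2 + K))
g(I(5))/G(E(-9), 55) = (2*(7/5)*(-2 + 7/5))/55 = (2*(7*(1/5))*(-2 + 7*(1/5)))*(1/55) = (2*(7/5)*(-2 + 7/5))*(1/55) = (2*(7/5)*(-3/5))*(1/55) = -42/25*1/55 = -42/1375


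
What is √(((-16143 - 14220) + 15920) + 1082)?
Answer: I*√13361 ≈ 115.59*I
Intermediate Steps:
√(((-16143 - 14220) + 15920) + 1082) = √((-30363 + 15920) + 1082) = √(-14443 + 1082) = √(-13361) = I*√13361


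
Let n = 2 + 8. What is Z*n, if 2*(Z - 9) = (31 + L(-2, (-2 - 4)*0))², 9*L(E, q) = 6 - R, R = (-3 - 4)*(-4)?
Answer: 337535/81 ≈ 4167.1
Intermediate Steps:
R = 28 (R = -7*(-4) = 28)
L(E, q) = -22/9 (L(E, q) = (6 - 1*28)/9 = (6 - 28)/9 = (⅑)*(-22) = -22/9)
Z = 67507/162 (Z = 9 + (31 - 22/9)²/2 = 9 + (257/9)²/2 = 9 + (½)*(66049/81) = 9 + 66049/162 = 67507/162 ≈ 416.71)
n = 10
Z*n = (67507/162)*10 = 337535/81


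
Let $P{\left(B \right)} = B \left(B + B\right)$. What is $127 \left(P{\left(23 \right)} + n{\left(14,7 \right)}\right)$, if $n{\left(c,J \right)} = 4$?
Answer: $134874$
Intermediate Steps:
$P{\left(B \right)} = 2 B^{2}$ ($P{\left(B \right)} = B 2 B = 2 B^{2}$)
$127 \left(P{\left(23 \right)} + n{\left(14,7 \right)}\right) = 127 \left(2 \cdot 23^{2} + 4\right) = 127 \left(2 \cdot 529 + 4\right) = 127 \left(1058 + 4\right) = 127 \cdot 1062 = 134874$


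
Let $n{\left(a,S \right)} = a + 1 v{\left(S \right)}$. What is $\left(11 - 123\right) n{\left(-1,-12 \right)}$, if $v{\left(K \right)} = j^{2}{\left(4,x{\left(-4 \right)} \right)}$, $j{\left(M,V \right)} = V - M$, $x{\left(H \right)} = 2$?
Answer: $-336$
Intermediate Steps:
$v{\left(K \right)} = 4$ ($v{\left(K \right)} = \left(2 - 4\right)^{2} = \left(-2\right)^{2} = 4$)
$n{\left(a,S \right)} = 4 + a$ ($n{\left(a,S \right)} = a + 1 \cdot 4 = a + 4 = 4 + a$)
$\left(11 - 123\right) n{\left(-1,-12 \right)} = \left(11 - 123\right) \left(4 - 1\right) = \left(-112\right) 3 = -336$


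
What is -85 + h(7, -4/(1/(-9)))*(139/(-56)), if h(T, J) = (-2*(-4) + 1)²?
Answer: -16019/56 ≈ -286.05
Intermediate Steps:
h(T, J) = 81 (h(T, J) = (8 + 1)² = 9² = 81)
-85 + h(7, -4/(1/(-9)))*(139/(-56)) = -85 + 81*(139/(-56)) = -85 + 81*(139*(-1/56)) = -85 + 81*(-139/56) = -85 - 11259/56 = -16019/56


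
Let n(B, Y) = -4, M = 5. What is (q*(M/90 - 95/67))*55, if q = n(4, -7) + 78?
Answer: -3343505/603 ≈ -5544.8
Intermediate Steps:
q = 74 (q = -4 + 78 = 74)
(q*(M/90 - 95/67))*55 = (74*(5/90 - 95/67))*55 = (74*(5*(1/90) - 95*1/67))*55 = (74*(1/18 - 95/67))*55 = (74*(-1643/1206))*55 = -60791/603*55 = -3343505/603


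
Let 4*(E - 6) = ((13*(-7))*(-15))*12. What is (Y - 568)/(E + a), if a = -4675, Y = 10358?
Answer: -4895/287 ≈ -17.056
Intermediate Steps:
E = 4101 (E = 6 + (((13*(-7))*(-15))*12)/4 = 6 + (-91*(-15)*12)/4 = 6 + (1365*12)/4 = 6 + (1/4)*16380 = 6 + 4095 = 4101)
(Y - 568)/(E + a) = (10358 - 568)/(4101 - 4675) = 9790/(-574) = 9790*(-1/574) = -4895/287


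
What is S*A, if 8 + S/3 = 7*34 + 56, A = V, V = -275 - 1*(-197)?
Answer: -66924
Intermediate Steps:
V = -78 (V = -275 + 197 = -78)
A = -78
S = 858 (S = -24 + 3*(7*34 + 56) = -24 + 3*(238 + 56) = -24 + 3*294 = -24 + 882 = 858)
S*A = 858*(-78) = -66924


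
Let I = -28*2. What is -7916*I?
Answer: 443296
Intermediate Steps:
I = -56 (I = -7*8 = -56)
-7916*I = -7916*(-56) = 443296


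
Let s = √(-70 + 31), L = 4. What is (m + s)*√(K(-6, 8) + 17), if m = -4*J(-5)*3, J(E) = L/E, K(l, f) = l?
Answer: 48*√11/5 + I*√429 ≈ 31.84 + 20.712*I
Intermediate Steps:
J(E) = 4/E
s = I*√39 (s = √(-39) = I*√39 ≈ 6.245*I)
m = 48/5 (m = -16/(-5)*3 = -16*(-1)/5*3 = -4*(-⅘)*3 = (16/5)*3 = 48/5 ≈ 9.6000)
(m + s)*√(K(-6, 8) + 17) = (48/5 + I*√39)*√(-6 + 17) = (48/5 + I*√39)*√11 = √11*(48/5 + I*√39)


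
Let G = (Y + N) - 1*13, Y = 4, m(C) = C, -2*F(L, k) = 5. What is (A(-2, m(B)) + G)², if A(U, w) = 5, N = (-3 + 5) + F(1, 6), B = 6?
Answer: 81/4 ≈ 20.250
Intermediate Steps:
F(L, k) = -5/2 (F(L, k) = -½*5 = -5/2)
N = -½ (N = (-3 + 5) - 5/2 = 2 - 5/2 = -½ ≈ -0.50000)
G = -19/2 (G = (4 - ½) - 1*13 = 7/2 - 13 = -19/2 ≈ -9.5000)
(A(-2, m(B)) + G)² = (5 - 19/2)² = (-9/2)² = 81/4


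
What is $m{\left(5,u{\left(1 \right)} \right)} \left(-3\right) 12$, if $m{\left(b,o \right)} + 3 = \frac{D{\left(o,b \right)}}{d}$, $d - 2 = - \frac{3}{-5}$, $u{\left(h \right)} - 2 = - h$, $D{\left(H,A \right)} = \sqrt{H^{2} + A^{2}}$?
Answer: $108 - \frac{180 \sqrt{26}}{13} \approx 37.398$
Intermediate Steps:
$D{\left(H,A \right)} = \sqrt{A^{2} + H^{2}}$
$u{\left(h \right)} = 2 - h$
$d = \frac{13}{5}$ ($d = 2 - \frac{3}{-5} = 2 - - \frac{3}{5} = 2 + \frac{3}{5} = \frac{13}{5} \approx 2.6$)
$m{\left(b,o \right)} = -3 + \frac{5 \sqrt{b^{2} + o^{2}}}{13}$ ($m{\left(b,o \right)} = -3 + \frac{\sqrt{b^{2} + o^{2}}}{\frac{13}{5}} = -3 + \sqrt{b^{2} + o^{2}} \cdot \frac{5}{13} = -3 + \frac{5 \sqrt{b^{2} + o^{2}}}{13}$)
$m{\left(5,u{\left(1 \right)} \right)} \left(-3\right) 12 = \left(-3 + \frac{5 \sqrt{5^{2} + \left(2 - 1\right)^{2}}}{13}\right) \left(-3\right) 12 = \left(-3 + \frac{5 \sqrt{25 + \left(2 - 1\right)^{2}}}{13}\right) \left(-3\right) 12 = \left(-3 + \frac{5 \sqrt{25 + 1^{2}}}{13}\right) \left(-3\right) 12 = \left(-3 + \frac{5 \sqrt{25 + 1}}{13}\right) \left(-3\right) 12 = \left(-3 + \frac{5 \sqrt{26}}{13}\right) \left(-3\right) 12 = \left(9 - \frac{15 \sqrt{26}}{13}\right) 12 = 108 - \frac{180 \sqrt{26}}{13}$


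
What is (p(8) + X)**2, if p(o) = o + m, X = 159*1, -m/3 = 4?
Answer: 24025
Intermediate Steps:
m = -12 (m = -3*4 = -12)
X = 159
p(o) = -12 + o (p(o) = o - 12 = -12 + o)
(p(8) + X)**2 = ((-12 + 8) + 159)**2 = (-4 + 159)**2 = 155**2 = 24025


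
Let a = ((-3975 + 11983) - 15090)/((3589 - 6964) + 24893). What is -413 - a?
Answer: -4439926/10759 ≈ -412.67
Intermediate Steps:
a = -3541/10759 (a = (8008 - 15090)/(-3375 + 24893) = -7082/21518 = -7082*1/21518 = -3541/10759 ≈ -0.32912)
-413 - a = -413 - 1*(-3541/10759) = -413 + 3541/10759 = -4439926/10759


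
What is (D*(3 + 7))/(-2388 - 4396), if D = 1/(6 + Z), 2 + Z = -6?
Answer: 5/6784 ≈ 0.00073703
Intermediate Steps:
Z = -8 (Z = -2 - 6 = -8)
D = -1/2 (D = 1/(6 - 8) = 1/(-2) = -1/2 ≈ -0.50000)
(D*(3 + 7))/(-2388 - 4396) = (-(3 + 7)/2)/(-2388 - 4396) = (-1/2*10)/(-6784) = -1/6784*(-5) = 5/6784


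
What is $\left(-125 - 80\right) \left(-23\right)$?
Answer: $4715$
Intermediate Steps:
$\left(-125 - 80\right) \left(-23\right) = \left(-205\right) \left(-23\right) = 4715$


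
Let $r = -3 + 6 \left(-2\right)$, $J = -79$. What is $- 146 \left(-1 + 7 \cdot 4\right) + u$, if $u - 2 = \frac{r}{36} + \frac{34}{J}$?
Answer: $- \frac{3735923}{948} \approx -3940.8$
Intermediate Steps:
$r = -15$ ($r = -3 - 12 = -15$)
$u = \frac{1093}{948}$ ($u = 2 + \left(- \frac{15}{36} + \frac{34}{-79}\right) = 2 + \left(\left(-15\right) \frac{1}{36} + 34 \left(- \frac{1}{79}\right)\right) = 2 - \frac{803}{948} = \frac{1093}{948} \approx 1.153$)
$- 146 \left(-1 + 7 \cdot 4\right) + u = - 146 \left(-1 + 7 \cdot 4\right) + \frac{1093}{948} = - 146 \left(-1 + 28\right) + \frac{1093}{948} = \left(-146\right) 27 + \frac{1093}{948} = -3942 + \frac{1093}{948} = - \frac{3735923}{948}$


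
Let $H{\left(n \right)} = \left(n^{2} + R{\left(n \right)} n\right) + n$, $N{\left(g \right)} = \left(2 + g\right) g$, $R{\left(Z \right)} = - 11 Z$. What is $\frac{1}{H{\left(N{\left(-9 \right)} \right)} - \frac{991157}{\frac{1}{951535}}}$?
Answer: $- \frac{1}{943120615622} \approx -1.0603 \cdot 10^{-12}$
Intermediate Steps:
$N{\left(g \right)} = g \left(2 + g\right)$
$H{\left(n \right)} = n - 10 n^{2}$ ($H{\left(n \right)} = \left(n^{2} + - 11 n n\right) + n = \left(n^{2} - 11 n^{2}\right) + n = - 10 n^{2} + n = n - 10 n^{2}$)
$\frac{1}{H{\left(N{\left(-9 \right)} \right)} - \frac{991157}{\frac{1}{951535}}} = \frac{1}{- 9 \left(2 - 9\right) \left(1 - 10 \left(- 9 \left(2 - 9\right)\right)\right) - \frac{991157}{\frac{1}{951535}}} = \frac{1}{\left(-9\right) \left(-7\right) \left(1 - 10 \left(\left(-9\right) \left(-7\right)\right)\right) - 991157 \frac{1}{\frac{1}{951535}}} = \frac{1}{63 \left(1 - 630\right) - 943120575995} = \frac{1}{63 \left(-629\right) - 943120575995} = \frac{1}{-39627 - 943120575995} = \frac{1}{-943120615622} = - \frac{1}{943120615622}$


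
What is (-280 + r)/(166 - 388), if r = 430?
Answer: -25/37 ≈ -0.67568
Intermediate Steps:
(-280 + r)/(166 - 388) = (-280 + 430)/(166 - 388) = 150/(-222) = 150*(-1/222) = -25/37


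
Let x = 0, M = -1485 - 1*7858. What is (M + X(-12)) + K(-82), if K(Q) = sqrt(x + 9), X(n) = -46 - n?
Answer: -9374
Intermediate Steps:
M = -9343 (M = -1485 - 7858 = -9343)
K(Q) = 3 (K(Q) = sqrt(0 + 9) = sqrt(9) = 3)
(M + X(-12)) + K(-82) = (-9343 + (-46 - 1*(-12))) + 3 = (-9343 + (-46 + 12)) + 3 = (-9343 - 34) + 3 = -9377 + 3 = -9374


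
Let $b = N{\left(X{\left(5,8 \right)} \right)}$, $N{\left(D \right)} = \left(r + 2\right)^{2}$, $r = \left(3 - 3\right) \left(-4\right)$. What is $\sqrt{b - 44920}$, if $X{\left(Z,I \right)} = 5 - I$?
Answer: $2 i \sqrt{11229} \approx 211.93 i$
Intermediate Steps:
$r = 0$ ($r = 0 \left(-4\right) = 0$)
$N{\left(D \right)} = 4$ ($N{\left(D \right)} = \left(0 + 2\right)^{2} = 2^{2} = 4$)
$b = 4$
$\sqrt{b - 44920} = \sqrt{4 - 44920} = \sqrt{-44916} = 2 i \sqrt{11229}$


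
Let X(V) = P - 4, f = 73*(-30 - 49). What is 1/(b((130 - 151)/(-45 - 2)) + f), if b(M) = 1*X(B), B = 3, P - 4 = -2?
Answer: -1/5769 ≈ -0.00017334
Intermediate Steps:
P = 2 (P = 4 - 2 = 2)
f = -5767 (f = 73*(-79) = -5767)
X(V) = -2 (X(V) = 2 - 4 = -2)
b(M) = -2 (b(M) = 1*(-2) = -2)
1/(b((130 - 151)/(-45 - 2)) + f) = 1/(-2 - 5767) = 1/(-5769) = -1/5769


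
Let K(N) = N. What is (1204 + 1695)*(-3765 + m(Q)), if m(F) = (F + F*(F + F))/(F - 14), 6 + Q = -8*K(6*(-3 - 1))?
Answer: -838103799/86 ≈ -9.7454e+6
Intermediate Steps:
Q = 186 (Q = -6 - 48*(-3 - 1) = -6 - 48*(-4) = -6 - 8*(-24) = -6 + 192 = 186)
m(F) = (F + 2*F²)/(-14 + F) (m(F) = (F + F*(2*F))/(-14 + F) = (F + 2*F²)/(-14 + F))
(1204 + 1695)*(-3765 + m(Q)) = (1204 + 1695)*(-3765 + 186*(1 + 2*186)/(-14 + 186)) = 2899*(-3765 + 186*(1 + 372)/172) = 2899*(-3765 + 186*(1/172)*373) = 2899*(-3765 + 34689/86) = 2899*(-289101/86) = -838103799/86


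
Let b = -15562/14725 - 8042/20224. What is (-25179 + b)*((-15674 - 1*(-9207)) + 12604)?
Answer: -39065803156677/252800 ≈ -1.5453e+8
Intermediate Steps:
b = -6986199/4803200 (b = -15562*1/14725 - 8042*1/20224 = -502/475 - 4021/10112 = -6986199/4803200 ≈ -1.4545)
(-25179 + b)*((-15674 - 1*(-9207)) + 12604) = (-25179 - 6986199/4803200)*((-15674 - 1*(-9207)) + 12604) = -120946758999*((-15674 + 9207) + 12604)/4803200 = -120946758999*(-6467 + 12604)/4803200 = -120946758999/4803200*6137 = -39065803156677/252800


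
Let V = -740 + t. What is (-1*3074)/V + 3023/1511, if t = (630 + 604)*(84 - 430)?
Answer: 648797003/323130372 ≈ 2.0079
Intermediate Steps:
t = -426964 (t = 1234*(-346) = -426964)
V = -427704 (V = -740 - 426964 = -427704)
(-1*3074)/V + 3023/1511 = -1*3074/(-427704) + 3023/1511 = -3074*(-1/427704) + 3023*(1/1511) = 1537/213852 + 3023/1511 = 648797003/323130372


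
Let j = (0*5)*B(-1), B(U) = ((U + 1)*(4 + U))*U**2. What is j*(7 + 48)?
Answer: 0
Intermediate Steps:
B(U) = U**2*(1 + U)*(4 + U) (B(U) = ((1 + U)*(4 + U))*U**2 = U**2*(1 + U)*(4 + U))
j = 0 (j = (0*5)*((-1)**2*(4 + (-1)**2 + 5*(-1))) = 0*(1*(4 + 1 - 5)) = 0*(1*0) = 0*0 = 0)
j*(7 + 48) = 0*(7 + 48) = 0*55 = 0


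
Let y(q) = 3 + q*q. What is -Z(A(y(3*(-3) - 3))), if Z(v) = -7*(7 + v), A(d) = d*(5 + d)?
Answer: 156457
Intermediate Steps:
y(q) = 3 + q²
Z(v) = -49 - 7*v
-Z(A(y(3*(-3) - 3))) = -(-49 - 7*(3 + (3*(-3) - 3)²)*(5 + (3 + (3*(-3) - 3)²))) = -(-49 - 7*(3 + (-9 - 3)²)*(5 + (3 + (-9 - 3)²))) = -(-49 - 7*(3 + (-12)²)*(5 + (3 + (-12)²))) = -(-49 - 7*(3 + 144)*(5 + (3 + 144))) = -(-49 - 1029*(5 + 147)) = -(-49 - 1029*152) = -(-49 - 7*22344) = -(-49 - 156408) = -1*(-156457) = 156457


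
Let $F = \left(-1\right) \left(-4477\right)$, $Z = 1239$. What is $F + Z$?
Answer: $5716$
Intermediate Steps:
$F = 4477$
$F + Z = 4477 + 1239 = 5716$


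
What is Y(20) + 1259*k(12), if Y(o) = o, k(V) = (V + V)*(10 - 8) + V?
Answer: 75560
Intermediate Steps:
k(V) = 5*V (k(V) = (2*V)*2 + V = 4*V + V = 5*V)
Y(20) + 1259*k(12) = 20 + 1259*(5*12) = 20 + 1259*60 = 20 + 75540 = 75560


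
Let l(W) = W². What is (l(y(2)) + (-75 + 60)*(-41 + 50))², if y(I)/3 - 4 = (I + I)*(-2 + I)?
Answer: 81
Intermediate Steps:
y(I) = 12 + 6*I*(-2 + I) (y(I) = 12 + 3*((I + I)*(-2 + I)) = 12 + 3*((2*I)*(-2 + I)) = 12 + 3*(2*I*(-2 + I)) = 12 + 6*I*(-2 + I))
(l(y(2)) + (-75 + 60)*(-41 + 50))² = ((12 - 12*2 + 6*2²)² + (-75 + 60)*(-41 + 50))² = ((12 - 24 + 6*4)² - 15*9)² = ((12 - 24 + 24)² - 135)² = (12² - 135)² = (144 - 135)² = 9² = 81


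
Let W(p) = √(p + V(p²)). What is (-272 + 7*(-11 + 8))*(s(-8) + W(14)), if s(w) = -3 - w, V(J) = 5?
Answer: -1465 - 293*√19 ≈ -2742.2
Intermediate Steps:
W(p) = √(5 + p) (W(p) = √(p + 5) = √(5 + p))
(-272 + 7*(-11 + 8))*(s(-8) + W(14)) = (-272 + 7*(-11 + 8))*((-3 - 1*(-8)) + √(5 + 14)) = (-272 + 7*(-3))*((-3 + 8) + √19) = (-272 - 21)*(5 + √19) = -293*(5 + √19) = -1465 - 293*√19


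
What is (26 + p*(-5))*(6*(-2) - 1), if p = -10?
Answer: -988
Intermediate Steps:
(26 + p*(-5))*(6*(-2) - 1) = (26 - 10*(-5))*(6*(-2) - 1) = (26 + 50)*(-12 - 1) = 76*(-13) = -988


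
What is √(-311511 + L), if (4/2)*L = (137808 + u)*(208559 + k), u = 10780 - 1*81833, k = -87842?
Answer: √16115680626/2 ≈ 63474.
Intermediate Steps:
u = -71053 (u = 10780 - 81833 = -71053)
L = 8058463335/2 (L = ((137808 - 71053)*(208559 - 87842))/2 = (66755*120717)/2 = (½)*8058463335 = 8058463335/2 ≈ 4.0292e+9)
√(-311511 + L) = √(-311511 + 8058463335/2) = √(8057840313/2) = √16115680626/2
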